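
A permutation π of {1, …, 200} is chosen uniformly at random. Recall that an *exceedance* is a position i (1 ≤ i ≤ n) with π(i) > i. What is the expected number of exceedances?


Write X = Σ_{i=1}^{200} X_i, where X_i = 1_{π(i) > i}.
For each fixed i, π(i) is uniform over {1, …, 200} (marginal of a uniform permutation), so P[π(i) > i] = (n − i)/n. Summing: Σ_{i=1}^{200} (n − i)/n = (0 + 1 + … + 199)/200 = 200(200 − 1)/(2·200) = (200 − 1)/2.
Hence E[X] = Σ_{i=1}^{200} (200 − i)/200 = 199/2 ≈ 99.5000.

E[X] = 199/2 = 99.5000.


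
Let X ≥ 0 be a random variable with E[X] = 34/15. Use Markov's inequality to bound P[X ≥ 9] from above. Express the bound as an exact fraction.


μ = E[X] = 34/15, a = 9.
Markov: P[X ≥ 9] ≤ μ/a = (34/15)/9 = 34/135.
Numerically: ≈ 0.251852.
(Since a = 9 > μ = 2.266667, the bound 34/135 is < 1 and informative.)

P[X ≥ 9] ≤ 34/135 ≈ 0.251852.


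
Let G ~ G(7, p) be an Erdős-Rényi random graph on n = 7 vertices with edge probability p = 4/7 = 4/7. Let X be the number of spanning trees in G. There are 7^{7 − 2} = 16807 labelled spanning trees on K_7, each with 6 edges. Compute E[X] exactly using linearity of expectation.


K_7 has 7^{7 − 2} = 16807 labelled spanning trees.
For each such spanning tree H, let X_H = 1 if all 6 edges of H are present in G. Then P[X_H = 1] = p^{6} = (4/7)^{6} = 4096/117649.
By linearity: E[X] = Σ_H E[X_H] = 16807 · p^{6} = 16807 · 4096/117649 = 4096/7.
Numerically: E[X] ≈ 585.

E[X] = 16807 · (4/7)^{6} = 4096/7 ≈ 585.


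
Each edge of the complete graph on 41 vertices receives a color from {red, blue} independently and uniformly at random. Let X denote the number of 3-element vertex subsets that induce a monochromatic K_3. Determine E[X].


Let X = Σ_S X_S over the C(41, 3) = 10660 subsets S of size 3, where X_S = 1 if the K_3 on S is monochromatic.
For a fixed S, the K_3 on S has C(3, 2) = 3 edges. P[all 3 edges red] = (1/2)^3, and likewise for blue, so P[monochromatic] = 2·(1/2)^3 = 2^{1 − 3} = 1/4.
Summing: E[X] = C(41, 3) · 2^{1 − 3} = 10660 · 1/4 = 2665.
Numerically: E[X] ≈ 2665.000.

E[X] = C(41,3)·2^(1−C(3,2)) = 2665 ≈ 2665.000.


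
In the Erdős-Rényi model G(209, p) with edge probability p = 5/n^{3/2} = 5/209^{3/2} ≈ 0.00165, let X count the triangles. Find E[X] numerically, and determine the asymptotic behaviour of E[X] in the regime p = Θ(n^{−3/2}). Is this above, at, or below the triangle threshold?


Number of potential triangles: C(209, 3) = 1499784.
Each occurs with probability p³ ≈ (0.00165)³ ≈ 4.53160e-09.
By linearity: E[X] = C(209, 3)·p³ ≈ 1499784 · 4.53160e-09 ≈ 0.007.
Since α = 3/2 > 1, p = c/n^{3/2} = o(1/n) is below the triangle threshold p ~ 1/n. Asymptotically E[X] ~ (c³/6)·n^{3(1−α)} = (5³/6)·n^{-1.5} → 0, so by Markov's inequality G has no triangles w.h.p.

E[X] ≈ 0.007; in regime p = Θ(1/n^{3/2}) E[X] tends to 0 (below the triangle threshold p ~ 1/n).


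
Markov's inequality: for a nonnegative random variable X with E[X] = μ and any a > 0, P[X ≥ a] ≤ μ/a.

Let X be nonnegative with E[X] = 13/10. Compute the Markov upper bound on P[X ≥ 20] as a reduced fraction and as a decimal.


μ = E[X] = 13/10, a = 20.
Markov: P[X ≥ 20] ≤ μ/a = (13/10)/20 = 13/200.
Numerically: ≈ 0.06500.
(Since a = 20 > μ = 1.30000, the bound 13/200 is < 1 and informative.)

P[X ≥ 20] ≤ 13/200 ≈ 0.06500.


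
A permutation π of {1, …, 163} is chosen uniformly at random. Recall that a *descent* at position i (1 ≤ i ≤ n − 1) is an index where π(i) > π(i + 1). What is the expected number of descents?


Write X = Σ X_I over i = 1, …, 162, with X_I the indicator of one descent.
There are 162 indicators.
For each fixed i, the pair (π(i), π(i+1)) is a uniformly random ordered pair of distinct values from {1, …, 163}; by symmetry P[π(i) > π(i+1)] = 1/2.
By linearity: E[X] = 162 · (1/2) = (163 − 1) · (1/2) = 81 ≈ 81.00000.

E[X] = 81 = 81.00000.


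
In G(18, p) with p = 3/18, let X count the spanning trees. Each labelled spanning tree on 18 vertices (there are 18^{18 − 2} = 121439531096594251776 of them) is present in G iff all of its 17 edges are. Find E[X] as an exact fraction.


K_18 has 18^{18 − 2} = 121439531096594251776 labelled spanning trees.
For each such spanning tree H, let X_H = 1 if all 17 edges of H are present in G. Then P[X_H = 1] = p^{17} = (1/6)^{17} = 1/16926659444736.
By linearity of expectation: E[X] = Σ_H E[X_H] = 121439531096594251776 · p^{17} = 121439531096594251776 · 1/16926659444736 = 14348907/2.
Numerically: E[X] ≈ 7.1745e+06.

E[X] = 121439531096594251776 · (1/6)^{17} = 14348907/2 ≈ 7.1745e+06.


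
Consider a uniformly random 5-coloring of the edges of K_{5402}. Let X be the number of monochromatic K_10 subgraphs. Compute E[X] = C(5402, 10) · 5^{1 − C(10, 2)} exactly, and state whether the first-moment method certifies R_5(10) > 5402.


E[X] = C(5402, 10) · 5^{1 − 45} = 5783128765113072203495407534935 · 5^{−44} = 5783128765113072203495407534935/5684341886080801486968994140625.
As a reduced fraction: E[X] = 1156625753022614440699081506987/1136868377216160297393798828125 ≈ 1.017379.
Is E[X] < 1? NO.
Since E[X] ≥ 1, the first-moment bound is inconclusive at n = 5402; it does NOT by itself certify R_5(10) > 5402.

E[X] = 1156625753022614440699081506987/1136868377216160297393798828125 ≈ 1.017379; E[X] ≥ 1; first-moment method inconclusive here.


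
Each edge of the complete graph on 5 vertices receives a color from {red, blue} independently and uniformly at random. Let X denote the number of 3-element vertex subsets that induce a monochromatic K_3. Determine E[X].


Let X = Σ_S X_S over the C(5, 3) = 10 subsets S of size 3, where X_S = 1 if the K_3 on S is monochromatic.
For a fixed S, the K_3 on S has C(3, 2) = 3 edges. P[all 3 edges red] = (1/2)^3, and likewise for blue, so P[monochromatic] = 2·(1/2)^3 = 2^{1 − 3} = 1/4.
Summing: E[X] = C(5, 3) · 2^{1 − 3} = 10 · 1/4 = 5/2.
Numerically: E[X] ≈ 2.5000.

E[X] = C(5,3)·2^(1−C(3,2)) = 5/2 ≈ 2.5000.


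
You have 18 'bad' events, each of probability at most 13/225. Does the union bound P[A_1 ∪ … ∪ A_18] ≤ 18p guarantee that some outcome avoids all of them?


Union bound: P[∪_{i=1}^{18} A_i] ≤ Σ_i P[A_i] ≤ 18·p = 18·(13/225) = 26/25.
Numerically: 26/25 ≈ 1.04000.
Is 26/25 < 1? NO.
Since the bound 26/25 is ≥ 1, the union bound is uninformative here; it does NOT by itself certify existence.

18·p = 26/25 ≈ 1.04000; existence NOT certified by the union bound.


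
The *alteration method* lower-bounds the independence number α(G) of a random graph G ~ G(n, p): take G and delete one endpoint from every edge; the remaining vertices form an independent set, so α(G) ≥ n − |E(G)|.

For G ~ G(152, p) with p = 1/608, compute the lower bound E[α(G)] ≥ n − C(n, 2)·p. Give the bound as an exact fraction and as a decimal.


E[|E(G)|] = C(152, 2)·p = 11476 · (1/608) = 151/8.
E[α(G)] ≥ n − E[|E(G)|] = 152 − 151/8 = 1065/8.
Numerically: ≈ 133.12500.
(This is only a lower bound; the true E[α(G)] may be larger.)

E[α(G)] ≥ 1065/8 ≈ 133.12500.


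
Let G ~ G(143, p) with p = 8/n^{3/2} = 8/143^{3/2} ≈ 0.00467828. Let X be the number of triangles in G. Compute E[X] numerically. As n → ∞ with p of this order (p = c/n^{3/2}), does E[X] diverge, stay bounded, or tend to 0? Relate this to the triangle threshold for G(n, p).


Number of potential triangles: C(143, 3) = 477191.
Each occurs with probability p³ ≈ (0.00467828)³ ≈ 1.02390059e-07.
By linearity: E[X] = C(143, 3)·p³ ≈ 477191 · 1.02390059e-07 ≈ 0.048860.
Since α = 3/2 > 1, p = c/n^{3/2} = o(1/n) is below the triangle threshold p ~ 1/n. Asymptotically E[X] ~ (c³/6)·n^{3(1−α)} = (8³/6)·n^{-1.5} → 0, so by Markov's inequality G has no triangles w.h.p.

E[X] ≈ 0.048860; in regime p = Θ(1/n^{3/2}) E[X] tends to 0 (below the triangle threshold p ~ 1/n).


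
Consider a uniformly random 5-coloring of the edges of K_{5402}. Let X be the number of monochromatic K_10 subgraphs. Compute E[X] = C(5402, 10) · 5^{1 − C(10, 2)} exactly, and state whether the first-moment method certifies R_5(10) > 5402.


E[X] = C(5402, 10) · 5^{1 − 45} = 5783128765113072203495407534935 · 5^{−44} = 5783128765113072203495407534935/5684341886080801486968994140625.
As a reduced fraction: E[X] = 1156625753022614440699081506987/1136868377216160297393798828125 ≈ 1.0174.
Is E[X] < 1? NO.
Since E[X] ≥ 1, the first-moment bound is inconclusive at n = 5402; it does NOT by itself certify R_5(10) > 5402.

E[X] = 1156625753022614440699081506987/1136868377216160297393798828125 ≈ 1.0174; E[X] ≥ 1; first-moment method inconclusive here.


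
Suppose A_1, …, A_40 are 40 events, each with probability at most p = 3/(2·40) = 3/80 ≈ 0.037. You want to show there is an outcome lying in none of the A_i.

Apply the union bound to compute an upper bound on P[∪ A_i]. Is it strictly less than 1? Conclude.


Union bound: P[∪_{i=1}^{40} A_i] ≤ Σ_i P[A_i] ≤ 40·p = 40·(3/80) = 3/2.
Numerically: 3/2 ≈ 1.500.
Is 3/2 < 1? NO.
Since the bound 3/2 is ≥ 1, the union bound is uninformative here; it does NOT by itself certify existence.

40·p = 3/2 ≈ 1.500; existence NOT certified by the union bound.


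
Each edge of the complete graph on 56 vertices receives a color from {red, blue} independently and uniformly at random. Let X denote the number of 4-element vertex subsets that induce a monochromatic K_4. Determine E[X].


Let X = Σ_S X_S over the C(56, 4) = 367290 subsets S of size 4, where X_S = 1 if the K_4 on S is monochromatic.
For a fixed S, the K_4 on S has C(4, 2) = 6 edges. P[all 6 edges red] = (1/2)^6, and likewise for blue, so P[monochromatic] = 2·(1/2)^6 = 2^{1 − 6} = 1/32.
Summing: E[X] = C(56, 4) · 2^{1 − 6} = 367290 · 1/32 = 183645/16.
Numerically: E[X] ≈ 11477.812500.

E[X] = C(56,4)·2^(1−C(4,2)) = 183645/16 ≈ 11477.812500.


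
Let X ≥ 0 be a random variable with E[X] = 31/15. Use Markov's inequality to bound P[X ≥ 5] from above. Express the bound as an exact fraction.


μ = E[X] = 31/15, a = 5.
Markov: P[X ≥ 5] ≤ μ/a = (31/15)/5 = 31/75.
Numerically: ≈ 0.413.
(Since a = 5 > μ = 2.067, the bound 31/75 is < 1 and informative.)

P[X ≥ 5] ≤ 31/75 ≈ 0.413.


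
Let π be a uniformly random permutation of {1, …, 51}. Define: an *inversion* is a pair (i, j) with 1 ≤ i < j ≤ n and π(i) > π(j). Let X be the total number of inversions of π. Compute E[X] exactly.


Write X = Σ X_I over the C(51, 2) = 1275 pairs i < j, with X_I the indicator of one inversion.
There are 1275 indicators.
For each fixed pair i < j, the values π(i) and π(j) are two distinct elements of {1, …, 51} in uniformly random order; by symmetry P[π(i) > π(j)] = 1/2.
By linearity: E[X] = 1275 · (1/2) = C(51, 2) · (1/2) = 1275/2 = 1275/2 ≈ 637.500000.

E[X] = 1275/2 = 637.500000.


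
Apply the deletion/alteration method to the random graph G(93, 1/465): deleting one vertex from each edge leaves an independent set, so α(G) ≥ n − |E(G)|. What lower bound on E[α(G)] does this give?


E[|E(G)|] = C(93, 2)·p = 4278 · (1/465) = 46/5.
E[α(G)] ≥ n − E[|E(G)|] = 93 − 46/5 = 419/5.
Numerically: ≈ 83.80000.
(This is only a lower bound; the true E[α(G)] may be larger.)

E[α(G)] ≥ 419/5 ≈ 83.80000.


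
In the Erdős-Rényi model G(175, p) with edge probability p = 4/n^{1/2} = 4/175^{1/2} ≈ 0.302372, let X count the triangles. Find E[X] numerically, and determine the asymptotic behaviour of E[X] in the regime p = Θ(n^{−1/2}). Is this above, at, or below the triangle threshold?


Number of potential triangles: C(175, 3) = 877975.
Each occurs with probability p³ ≈ (0.302372)³ ≈ 2.76454015e-02.
By linearity: E[X] = C(175, 3)·p³ ≈ 877975 · 2.76454015e-02 ≈ 24271.971342.
Since α = 1/2 < 1, p = c/n^{1/2} ≫ 1/n is above the triangle threshold p ~ 1/n. Asymptotically E[X] ~ (c³/6)·n^{3(1−α)} = (4³/6)·n^{1.5} → ∞; triangles are abundant w.h.p.

E[X] ≈ 24271.971342; in regime p = Θ(1/n^{1/2}) E[X] diverges (above the triangle threshold p ~ 1/n).


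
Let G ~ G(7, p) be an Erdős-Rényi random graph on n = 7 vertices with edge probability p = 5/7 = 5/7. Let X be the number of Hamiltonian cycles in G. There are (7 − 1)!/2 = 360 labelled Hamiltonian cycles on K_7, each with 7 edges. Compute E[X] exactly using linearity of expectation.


K_7 has (7 − 1)!/2 = 360 labelled Hamiltonian cycles.
For each such Hamiltonian cycle H, let X_H = 1 if all 7 edges of H are present in G. Then P[X_H = 1] = p^{7} = (5/7)^{7} = 78125/823543.
By linearity of expectation: E[X] = Σ_H E[X_H] = 360 · p^{7} = 360 · 78125/823543 = 28125000/823543.
Numerically: E[X] ≈ 34.2.

E[X] = 360 · (5/7)^{7} = 28125000/823543 ≈ 34.2.


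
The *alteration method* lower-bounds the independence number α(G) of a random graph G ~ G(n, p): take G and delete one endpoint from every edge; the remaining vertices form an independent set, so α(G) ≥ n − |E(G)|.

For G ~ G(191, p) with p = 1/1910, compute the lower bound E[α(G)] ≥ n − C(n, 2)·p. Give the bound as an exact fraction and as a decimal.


E[|E(G)|] = C(191, 2)·p = 18145 · (1/1910) = 19/2.
E[α(G)] ≥ n − E[|E(G)|] = 191 − 19/2 = 363/2.
Numerically: ≈ 181.50000.
(This is only a lower bound; the true E[α(G)] may be larger.)

E[α(G)] ≥ 363/2 ≈ 181.50000.


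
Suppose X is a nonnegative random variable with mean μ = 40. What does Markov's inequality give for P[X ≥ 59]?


μ = E[X] = 40, a = 59.
Markov: P[X ≥ 59] ≤ μ/a = (40)/59 = 40/59.
Numerically: ≈ 0.67797.
(Since a = 59 > μ = 40.00000, the bound 40/59 is < 1 and informative.)

P[X ≥ 59] ≤ 40/59 ≈ 0.67797.


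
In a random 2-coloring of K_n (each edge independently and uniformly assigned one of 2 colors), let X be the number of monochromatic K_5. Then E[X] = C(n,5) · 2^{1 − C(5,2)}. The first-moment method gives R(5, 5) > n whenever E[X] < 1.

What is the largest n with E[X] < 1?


We need C(n, 5) · 2^{1 − 10} < 1, i.e. C(n, 5) < 2^{10 − 1} = 512.
Check values of n near the boundary:
  n = 5: C(5, 5) = 1; 1 < 512? YES
  n = 6: C(6, 5) = 6; 6 < 512? YES
  n = 7: C(7, 5) = 21; 21 < 512? YES
  n = 8: C(8, 5) = 56; 56 < 512? YES
  n = 9: C(9, 5) = 126; 126 < 512? YES
  n = 10: C(10, 5) = 252; 252 < 512? YES
  n = 11: C(11, 5) = 462; 462 < 512? YES
  n = 12: C(12, 5) = 792; 792 < 512? NO
  n = 13: C(13, 5) = 1287; 1287 < 512? NO
  n = 14: C(14, 5) = 2002; 2002 < 512? NO
The largest n with C(n, 5) < 512 is n = 11 (where E[X] = 231/256 ≈ 0.902344). Hence R(5, 5) > 11, i.e. R(5, 5) ≥ 12.

Largest n = 11; hence R(5, 5) > 11.


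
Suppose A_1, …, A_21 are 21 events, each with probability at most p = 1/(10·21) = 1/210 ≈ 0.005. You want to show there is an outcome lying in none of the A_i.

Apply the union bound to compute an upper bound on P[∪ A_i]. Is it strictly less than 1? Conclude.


Union bound: P[∪_{i=1}^{21} A_i] ≤ Σ_i P[A_i] ≤ 21·p = 21·(1/210) = 1/10.
Numerically: 1/10 ≈ 0.100.
Is 1/10 < 1? YES.
Since P[∪ A_i] ≤ 1/10 < 1, the complement has P[∩ A_i^c] ≥ 1 − 1/10 = 9/10 > 0, so some outcome avoids every A_i.

21·p = 1/10 ≈ 0.100; existence CERTIFIED by the union bound.


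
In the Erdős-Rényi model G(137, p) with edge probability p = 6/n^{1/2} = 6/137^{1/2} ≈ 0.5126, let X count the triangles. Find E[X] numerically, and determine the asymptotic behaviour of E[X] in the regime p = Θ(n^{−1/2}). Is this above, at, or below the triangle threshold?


Number of potential triangles: C(137, 3) = 419220.
Each occurs with probability p³ ≈ (0.5126)³ ≈ 1.347016e-01.
By linearity: E[X] = C(137, 3)·p³ ≈ 419220 · 1.347016e-01 ≈ 56469.6237.
Since α = 1/2 < 1, p = c/n^{1/2} ≫ 1/n is above the triangle threshold p ~ 1/n. Asymptotically E[X] ~ (c³/6)·n^{3(1−α)} = (6³/6)·n^{1.5} → ∞; triangles are abundant w.h.p.

E[X] ≈ 56469.6237; in regime p = Θ(1/n^{1/2}) E[X] diverges (above the triangle threshold p ~ 1/n).


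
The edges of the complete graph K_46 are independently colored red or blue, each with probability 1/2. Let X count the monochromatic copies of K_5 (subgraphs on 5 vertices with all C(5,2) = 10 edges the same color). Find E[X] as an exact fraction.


Let X = Σ_S X_S over the C(46, 5) = 1370754 subsets S of size 5, where X_S = 1 if the K_5 on S is monochromatic.
For a fixed S, the K_5 on S has C(5, 2) = 10 edges. P[all 10 edges red] = (1/2)^10, and likewise for blue, so P[monochromatic] = 2·(1/2)^10 = 2^{1 − 10} = 1/512.
By linearity: E[X] = C(46, 5) · 2^{1 − 10} = 1370754 · 1/512 = 685377/256.
Numerically: E[X] ≈ 2677.253906.

E[X] = C(46,5)·2^(1−C(5,2)) = 685377/256 ≈ 2677.253906.


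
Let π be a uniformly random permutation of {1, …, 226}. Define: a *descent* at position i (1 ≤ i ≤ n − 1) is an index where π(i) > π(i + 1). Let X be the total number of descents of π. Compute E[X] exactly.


Write X = Σ X_I over i = 1, …, 225, with X_I the indicator of one descent.
There are 225 indicators.
For each fixed i, the pair (π(i), π(i+1)) is a uniformly random ordered pair of distinct values from {1, …, 226}; by symmetry P[π(i) > π(i+1)] = 1/2.
By linearity: E[X] = 225 · (1/2) = (226 − 1) · (1/2) = 225/2 ≈ 112.5000.

E[X] = 225/2 = 112.5000.


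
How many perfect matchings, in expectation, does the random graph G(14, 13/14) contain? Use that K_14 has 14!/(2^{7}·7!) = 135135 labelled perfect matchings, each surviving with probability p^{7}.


K_14 has 14!/(2^{7}·7!) = 135135 labelled perfect matchings.
For each such perfect matching H, let X_H = 1 if all 7 edges of H are present in G. Then P[X_H = 1] = p^{7} = (13/14)^{7} = 62748517/105413504.
By linearity of expectation: E[X] = Σ_H E[X_H] = 135135 · p^{7} = 135135 · 62748517/105413504 = 1211360120685/15059072.
Numerically: E[X] ≈ 80440.6.

E[X] = 135135 · (13/14)^{7} = 1211360120685/15059072 ≈ 80440.6.


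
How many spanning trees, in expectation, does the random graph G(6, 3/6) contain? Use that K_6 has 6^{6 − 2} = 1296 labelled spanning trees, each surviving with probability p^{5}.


K_6 has 6^{6 − 2} = 1296 labelled spanning trees.
For each such spanning tree H, let X_H = 1 if all 5 edges of H are present in G. Then P[X_H = 1] = p^{5} = (1/2)^{5} = 1/32.
Summing the indicators: E[X] = Σ_H E[X_H] = 1296 · p^{5} = 1296 · 1/32 = 81/2.
Numerically: E[X] ≈ 40.5.

E[X] = 1296 · (1/2)^{5} = 81/2 ≈ 40.5.


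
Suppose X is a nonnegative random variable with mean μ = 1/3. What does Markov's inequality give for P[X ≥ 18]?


μ = E[X] = 1/3, a = 18.
Markov: P[X ≥ 18] ≤ μ/a = (1/3)/18 = 1/54.
Numerically: ≈ 0.0185.
(Since a = 18 > μ = 0.3333, the bound 1/54 is < 1 and informative.)

P[X ≥ 18] ≤ 1/54 ≈ 0.0185.


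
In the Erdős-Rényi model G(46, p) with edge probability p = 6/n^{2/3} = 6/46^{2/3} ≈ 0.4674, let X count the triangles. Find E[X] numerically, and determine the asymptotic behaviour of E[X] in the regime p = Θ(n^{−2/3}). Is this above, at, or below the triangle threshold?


Number of potential triangles: C(46, 3) = 15180.
Each occurs with probability p³ ≈ (0.4674)³ ≈ 1.020794e-01.
By linearity: E[X] = C(46, 3)·p³ ≈ 15180 · 1.020794e-01 ≈ 1549.5652.
Since α = 2/3 < 1, p = c/n^{2/3} ≫ 1/n is above the triangle threshold p ~ 1/n. Asymptotically E[X] ~ (c³/6)·n^{3(1−α)} = (6³/6)·n^{1} → ∞; triangles are abundant w.h.p.

E[X] ≈ 1549.5652; in regime p = Θ(1/n^{2/3}) E[X] diverges (above the triangle threshold p ~ 1/n).


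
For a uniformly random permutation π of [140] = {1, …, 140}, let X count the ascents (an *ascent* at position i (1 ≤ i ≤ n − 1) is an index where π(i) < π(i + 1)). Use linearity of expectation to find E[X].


Write X = Σ X_I over i = 1, …, 139, with X_I the indicator of one ascent.
There are 139 indicators.
For each fixed i, the pair (π(i), π(i+1)) is a uniformly random ordered pair of distinct values from {1, …, 140}; by symmetry P[π(i) < π(i+1)] = 1/2.
By linearity: E[X] = 139 · (1/2) = (140 − 1) · (1/2) = 139/2 ≈ 69.500.

E[X] = 139/2 = 69.500.


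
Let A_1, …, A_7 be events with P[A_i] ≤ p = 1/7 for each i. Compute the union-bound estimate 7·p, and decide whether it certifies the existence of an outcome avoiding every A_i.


Union bound: P[∪_{i=1}^{7} A_i] ≤ Σ_i P[A_i] ≤ 7·p = 7·(1/7) = 1.
Numerically: 1 ≈ 1.00000.
Is 1 < 1? NO.
Since the bound 1 is ≥ 1, the union bound is uninformative here; it does NOT by itself certify existence.

7·p = 1 ≈ 1.00000; existence NOT certified by the union bound.


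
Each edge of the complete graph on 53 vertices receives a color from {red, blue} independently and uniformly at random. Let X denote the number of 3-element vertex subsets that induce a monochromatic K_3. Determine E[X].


Let X = Σ_S X_S over the C(53, 3) = 23426 subsets S of size 3, where X_S = 1 if the K_3 on S is monochromatic.
For a fixed S, the K_3 on S has C(3, 2) = 3 edges. P[all 3 edges red] = (1/2)^3, and likewise for blue, so P[monochromatic] = 2·(1/2)^3 = 2^{1 − 3} = 1/4.
By linearity of expectation: E[X] = C(53, 3) · 2^{1 − 3} = 23426 · 1/4 = 11713/2.
Numerically: E[X] ≈ 5856.5000.

E[X] = C(53,3)·2^(1−C(3,2)) = 11713/2 ≈ 5856.5000.


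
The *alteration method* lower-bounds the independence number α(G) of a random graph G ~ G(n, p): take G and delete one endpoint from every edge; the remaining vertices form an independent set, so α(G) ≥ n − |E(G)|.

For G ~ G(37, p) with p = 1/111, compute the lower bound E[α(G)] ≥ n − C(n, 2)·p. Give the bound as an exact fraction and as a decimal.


E[|E(G)|] = C(37, 2)·p = 666 · (1/111) = 6.
E[α(G)] ≥ n − E[|E(G)|] = 37 − 6 = 31.
Numerically: ≈ 31.00000.
(This is only a lower bound; the true E[α(G)] may be larger.)

E[α(G)] ≥ 31 ≈ 31.00000.


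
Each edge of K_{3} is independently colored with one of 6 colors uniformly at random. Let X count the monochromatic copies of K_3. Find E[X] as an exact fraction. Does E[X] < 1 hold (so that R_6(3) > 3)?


E[X] = C(3, 3) · 6^{1 − 3} = 1 · 6^{−2} = 1/36.
As a reduced fraction: E[X] = 1/36 ≈ 0.0278.
Is E[X] < 1? YES.
Since E[X] < 1, there exists a 6-coloring of K_{3} with no monochromatic K_3; hence R_6(3) > 3.

E[X] = 1/36 ≈ 0.0278; E[X] < 1, so R_6(3) > 3.


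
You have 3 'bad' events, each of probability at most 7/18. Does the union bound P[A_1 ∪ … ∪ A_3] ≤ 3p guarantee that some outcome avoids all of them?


Union bound: P[∪_{i=1}^{3} A_i] ≤ Σ_i P[A_i] ≤ 3·p = 3·(7/18) = 7/6.
Numerically: 7/6 ≈ 1.167.
Is 7/6 < 1? NO.
Since the bound 7/6 is ≥ 1, the union bound is uninformative here; it does NOT by itself certify existence.

3·p = 7/6 ≈ 1.167; existence NOT certified by the union bound.


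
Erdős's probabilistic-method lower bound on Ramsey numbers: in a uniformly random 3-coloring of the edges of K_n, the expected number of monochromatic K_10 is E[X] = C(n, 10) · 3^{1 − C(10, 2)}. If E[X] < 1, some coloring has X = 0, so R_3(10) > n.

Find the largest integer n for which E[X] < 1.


We need C(n, 10) · 3^{1 − 45} < 1, i.e. C(n, 10) < 3^{45 − 1} = 984770902183611232881.
Check values of n near the boundary:
  n = 568: C(568, 10) = 889446337783744949208; 889446337783744949208 < 984770902183611232881? YES
  n = 569: C(569, 10) = 905357721286137524328; 905357721286137524328 < 984770902183611232881? YES
  n = 570: C(570, 10) = 921524823451961408691; 921524823451961408691 < 984770902183611232881? YES
  n = 571: C(571, 10) = 937951290893172842001; 937951290893172842001 < 984770902183611232881? YES
  n = 572: C(572, 10) = 954640815642161682606; 954640815642161682606 < 984770902183611232881? YES
  n = 573: C(573, 10) = 971597135635805762226; 971597135635805762226 < 984770902183611232881? YES
  n = 574: C(574, 10) = 988824035203816502691; 988824035203816502691 < 984770902183611232881? NO
The largest n with C(n, 10) < 984770902183611232881 is n = 573 (where E[X] = 35985079097622435638/36472996377170786403 ≈ 0.9866225). Hence R_3(10) > 573, i.e. R_3(10) ≥ 574.

Largest n = 573; hence R_3(10) > 573.


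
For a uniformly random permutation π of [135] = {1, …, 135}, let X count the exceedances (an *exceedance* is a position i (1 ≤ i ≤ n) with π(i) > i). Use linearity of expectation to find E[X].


Write X = Σ_{i=1}^{135} X_i, where X_i = 1_{π(i) > i}.
For each fixed i, π(i) is uniform over {1, …, 135} (marginal of a uniform permutation), so P[π(i) > i] = (n − i)/n. Summing: Σ_{i=1}^{135} (n − i)/n = (0 + 1 + … + 134)/135 = 135(135 − 1)/(2·135) = (135 − 1)/2.
Hence E[X] = Σ_{i=1}^{135} (135 − i)/135 = 67 ≈ 67.000000.

E[X] = 67 = 67.000000.


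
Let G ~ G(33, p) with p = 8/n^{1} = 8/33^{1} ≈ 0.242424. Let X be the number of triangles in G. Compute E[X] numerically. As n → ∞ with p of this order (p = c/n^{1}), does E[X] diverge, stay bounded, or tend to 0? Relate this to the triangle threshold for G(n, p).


Number of potential triangles: C(33, 3) = 5456.
Each occurs with probability p³ ≈ (0.242424)³ ≈ 1.42471547e-02.
By linearity: E[X] = C(33, 3)·p³ ≈ 5456 · 1.42471547e-02 ≈ 77.732476.
Here α = 1, so p = 8/n is exactly at the triangle threshold p ~ 1/n. Asymptotically E[X] → c³/6 = 8³/6 = 256/3 ≈ 85.333333, a bounded constant. In this regime the triangle count is asymptotically Poisson(c³/6).

E[X] ≈ 77.732476; in regime p = Θ(1/n^{1}) E[X] stays bounded (at the triangle threshold p ~ 1/n).


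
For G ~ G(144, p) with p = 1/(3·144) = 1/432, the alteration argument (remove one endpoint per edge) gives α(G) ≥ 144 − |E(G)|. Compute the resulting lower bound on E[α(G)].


E[|E(G)|] = C(144, 2)·p = 10296 · (1/432) = 143/6.
E[α(G)] ≥ n − E[|E(G)|] = 144 − 143/6 = 721/6.
Numerically: ≈ 120.166667.
(This is only a lower bound; the true E[α(G)] may be larger.)

E[α(G)] ≥ 721/6 ≈ 120.166667.


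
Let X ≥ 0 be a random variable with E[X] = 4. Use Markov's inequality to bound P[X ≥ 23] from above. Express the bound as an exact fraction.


μ = E[X] = 4, a = 23.
Markov: P[X ≥ 23] ≤ μ/a = (4)/23 = 4/23.
Numerically: ≈ 0.17391.
(Since a = 23 > μ = 4.00000, the bound 4/23 is < 1 and informative.)

P[X ≥ 23] ≤ 4/23 ≈ 0.17391.


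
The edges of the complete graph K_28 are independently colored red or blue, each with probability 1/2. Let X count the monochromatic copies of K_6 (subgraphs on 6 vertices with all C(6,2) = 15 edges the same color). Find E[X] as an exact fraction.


Let X = Σ_S X_S over the C(28, 6) = 376740 subsets S of size 6, where X_S = 1 if the K_6 on S is monochromatic.
For a fixed S, the K_6 on S has C(6, 2) = 15 edges. P[all 15 edges red] = (1/2)^15, and likewise for blue, so P[monochromatic] = 2·(1/2)^15 = 2^{1 − 15} = 1/16384.
By linearity: E[X] = C(28, 6) · 2^{1 − 15} = 376740 · 1/16384 = 94185/4096.
Numerically: E[X] ≈ 22.994.

E[X] = C(28,6)·2^(1−C(6,2)) = 94185/4096 ≈ 22.994.


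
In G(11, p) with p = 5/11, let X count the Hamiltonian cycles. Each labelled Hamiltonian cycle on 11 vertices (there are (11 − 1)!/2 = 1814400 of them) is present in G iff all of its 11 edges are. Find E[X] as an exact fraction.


K_11 has (11 − 1)!/2 = 1814400 labelled Hamiltonian cycles.
For each such Hamiltonian cycle H, let X_H = 1 if all 11 edges of H are present in G. Then P[X_H = 1] = p^{11} = (5/11)^{11} = 48828125/285311670611.
By linearity of expectation: E[X] = Σ_H E[X_H] = 1814400 · p^{11} = 1814400 · 48828125/285311670611 = 88593750000000/285311670611.
Numerically: E[X] ≈ 310.52.

E[X] = 1814400 · (5/11)^{11} = 88593750000000/285311670611 ≈ 310.52.


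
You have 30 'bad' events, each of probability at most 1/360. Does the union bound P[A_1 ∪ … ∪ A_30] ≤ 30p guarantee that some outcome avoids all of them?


Union bound: P[∪_{i=1}^{30} A_i] ≤ Σ_i P[A_i] ≤ 30·p = 30·(1/360) = 1/12.
Numerically: 1/12 ≈ 0.0833333.
Is 1/12 < 1? YES.
Since P[∪ A_i] ≤ 1/12 < 1, the complement has P[∩ A_i^c] ≥ 1 − 1/12 = 11/12 > 0, so some outcome avoids every A_i.

30·p = 1/12 ≈ 0.0833333; existence CERTIFIED by the union bound.


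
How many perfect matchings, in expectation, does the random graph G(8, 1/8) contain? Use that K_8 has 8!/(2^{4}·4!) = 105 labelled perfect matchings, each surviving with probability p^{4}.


K_8 has 8!/(2^{4}·4!) = 105 labelled perfect matchings.
For each such perfect matching H, let X_H = 1 if all 4 edges of H are present in G. Then P[X_H = 1] = p^{4} = (1/8)^{4} = 1/4096.
Summing the indicators: E[X] = Σ_H E[X_H] = 105 · p^{4} = 105 · 1/4096 = 105/4096.
Numerically: E[X] ≈ 0.0256348.

E[X] = 105 · (1/8)^{4} = 105/4096 ≈ 0.0256348.


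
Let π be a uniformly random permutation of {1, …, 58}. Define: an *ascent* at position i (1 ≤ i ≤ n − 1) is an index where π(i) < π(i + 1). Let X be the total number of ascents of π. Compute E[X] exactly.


Write X = Σ X_I over i = 1, …, 57, with X_I the indicator of one ascent.
There are 57 indicators.
For each fixed i, the pair (π(i), π(i+1)) is a uniformly random ordered pair of distinct values from {1, …, 58}; by symmetry P[π(i) < π(i+1)] = 1/2.
By linearity: E[X] = 57 · (1/2) = (58 − 1) · (1/2) = 57/2 ≈ 28.50000.

E[X] = 57/2 = 28.50000.


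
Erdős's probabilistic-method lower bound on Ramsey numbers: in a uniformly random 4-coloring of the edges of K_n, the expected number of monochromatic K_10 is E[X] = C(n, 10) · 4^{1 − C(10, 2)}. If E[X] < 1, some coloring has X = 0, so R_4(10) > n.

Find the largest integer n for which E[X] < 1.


We need C(n, 10) · 4^{1 − 45} < 1, i.e. C(n, 10) < 4^{45 − 1} = 309485009821345068724781056.
Check values of n near the boundary:
  n = 2018: C(2018, 10) = 301820606687612220663963508; 301820606687612220663963508 < 309485009821345068724781056? YES
  n = 2019: C(2019, 10) = 303322949179835278009229628; 303322949179835278009229628 < 309485009821345068724781056? YES
  n = 2020: C(2020, 10) = 304832018578739931133653656; 304832018578739931133653656 < 309485009821345068724781056? YES
  n = 2021: C(2021, 10) = 306347841644770462864800616; 306347841644770462864800616 < 309485009821345068724781056? YES
  n = 2022: C(2022, 10) = 307870445231474093395937796; 307870445231474093395937796 < 309485009821345068724781056? YES
  n = 2023: C(2023, 10) = 309399856285778485315440716; 309399856285778485315440716 < 309485009821345068724781056? YES
  n = 2024: C(2024, 10) = 310936101848269937576192656; 310936101848269937576192656 < 309485009821345068724781056? NO
  n = 2025: C(2025, 10) = 312479209053472269772600560; 312479209053472269772600560 < 309485009821345068724781056? NO
The largest n with C(n, 10) < 309485009821345068724781056 is n = 2023 (where E[X] = 77349964071444621328860179/77371252455336267181195264 ≈ 0.9997249). Hence R_4(10) > 2023, i.e. R_4(10) ≥ 2024.

Largest n = 2023; hence R_4(10) > 2023.


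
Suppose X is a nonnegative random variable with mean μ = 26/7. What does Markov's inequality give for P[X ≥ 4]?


μ = E[X] = 26/7, a = 4.
Markov: P[X ≥ 4] ≤ μ/a = (26/7)/4 = 13/14.
Numerically: ≈ 0.9286.
(Since a = 4 > μ = 3.7143, the bound 13/14 is < 1 and informative.)

P[X ≥ 4] ≤ 13/14 ≈ 0.9286.


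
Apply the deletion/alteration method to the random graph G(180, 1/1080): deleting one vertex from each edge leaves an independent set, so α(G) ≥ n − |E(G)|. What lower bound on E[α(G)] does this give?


E[|E(G)|] = C(180, 2)·p = 16110 · (1/1080) = 179/12.
E[α(G)] ≥ n − E[|E(G)|] = 180 − 179/12 = 1981/12.
Numerically: ≈ 165.0833.
(This is only a lower bound; the true E[α(G)] may be larger.)

E[α(G)] ≥ 1981/12 ≈ 165.0833.


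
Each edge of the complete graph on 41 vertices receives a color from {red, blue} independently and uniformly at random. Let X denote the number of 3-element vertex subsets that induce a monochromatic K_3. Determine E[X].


Let X = Σ_S X_S over the C(41, 3) = 10660 subsets S of size 3, where X_S = 1 if the K_3 on S is monochromatic.
For a fixed S, the K_3 on S has C(3, 2) = 3 edges. P[all 3 edges red] = (1/2)^3, and likewise for blue, so P[monochromatic] = 2·(1/2)^3 = 2^{1 − 3} = 1/4.
Summing: E[X] = C(41, 3) · 2^{1 − 3} = 10660 · 1/4 = 2665.
Numerically: E[X] ≈ 2665.00000.

E[X] = C(41,3)·2^(1−C(3,2)) = 2665 ≈ 2665.00000.


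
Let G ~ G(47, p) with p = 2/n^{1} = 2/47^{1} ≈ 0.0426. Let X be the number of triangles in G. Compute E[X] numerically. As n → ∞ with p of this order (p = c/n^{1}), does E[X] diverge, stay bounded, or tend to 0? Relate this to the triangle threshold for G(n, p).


Number of potential triangles: C(47, 3) = 16215.
Each occurs with probability p³ ≈ (0.0426)³ ≈ 7.70542e-05.
By linearity: E[X] = C(47, 3)·p³ ≈ 16215 · 7.70542e-05 ≈ 1.249.
Here α = 1, so p = 2/n is exactly at the triangle threshold p ~ 1/n. Asymptotically E[X] → c³/6 = 2³/6 = 4/3 ≈ 1.333, a bounded constant. In this regime the triangle count is asymptotically Poisson(c³/6).

E[X] ≈ 1.249; in regime p = Θ(1/n^{1}) E[X] stays bounded (at the triangle threshold p ~ 1/n).


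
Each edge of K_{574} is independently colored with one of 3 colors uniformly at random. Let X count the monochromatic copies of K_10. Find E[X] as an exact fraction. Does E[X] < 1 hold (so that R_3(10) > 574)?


E[X] = C(574, 10) · 3^{1 − 45} = 988824035203816502691 · 3^{−44} = 988824035203816502691/984770902183611232881.
As a reduced fraction: E[X] = 109869337244868500299/109418989131512359209 ≈ 1.004.
Is E[X] < 1? NO.
Since E[X] ≥ 1, the first-moment bound is inconclusive at n = 574; it does NOT by itself certify R_3(10) > 574.

E[X] = 109869337244868500299/109418989131512359209 ≈ 1.004; E[X] ≥ 1; first-moment method inconclusive here.


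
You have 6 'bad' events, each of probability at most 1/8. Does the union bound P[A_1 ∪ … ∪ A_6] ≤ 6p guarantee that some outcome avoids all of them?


Union bound: P[∪_{i=1}^{6} A_i] ≤ Σ_i P[A_i] ≤ 6·p = 6·(1/8) = 3/4.
Numerically: 3/4 ≈ 0.750.
Is 3/4 < 1? YES.
Since P[∪ A_i] ≤ 3/4 < 1, the complement has P[∩ A_i^c] ≥ 1 − 3/4 = 1/4 > 0, so some outcome avoids every A_i.

6·p = 3/4 ≈ 0.750; existence CERTIFIED by the union bound.


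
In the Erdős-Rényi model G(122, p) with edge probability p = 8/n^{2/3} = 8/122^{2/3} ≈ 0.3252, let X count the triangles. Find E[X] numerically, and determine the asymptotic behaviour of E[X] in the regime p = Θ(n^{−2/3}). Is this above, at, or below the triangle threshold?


Number of potential triangles: C(122, 3) = 295240.
Each occurs with probability p³ ≈ (0.3252)³ ≈ 3.439936e-02.
By linearity: E[X] = C(122, 3)·p³ ≈ 295240 · 3.439936e-02 ≈ 10156.0656.
Since α = 2/3 < 1, p = c/n^{2/3} ≫ 1/n is above the triangle threshold p ~ 1/n. Asymptotically E[X] ~ (c³/6)·n^{3(1−α)} = (8³/6)·n^{1} → ∞; triangles are abundant w.h.p.

E[X] ≈ 10156.0656; in regime p = Θ(1/n^{2/3}) E[X] diverges (above the triangle threshold p ~ 1/n).


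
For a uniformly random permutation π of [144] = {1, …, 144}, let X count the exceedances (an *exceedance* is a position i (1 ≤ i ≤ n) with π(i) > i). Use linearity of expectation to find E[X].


Write X = Σ_{i=1}^{144} X_i, where X_i = 1_{π(i) > i}.
For each fixed i, π(i) is uniform over {1, …, 144} (marginal of a uniform permutation), so P[π(i) > i] = (n − i)/n. Summing: Σ_{i=1}^{144} (n − i)/n = (0 + 1 + … + 143)/144 = 144(144 − 1)/(2·144) = (144 − 1)/2.
Hence E[X] = Σ_{i=1}^{144} (144 − i)/144 = 143/2 ≈ 71.500.

E[X] = 143/2 = 71.500.


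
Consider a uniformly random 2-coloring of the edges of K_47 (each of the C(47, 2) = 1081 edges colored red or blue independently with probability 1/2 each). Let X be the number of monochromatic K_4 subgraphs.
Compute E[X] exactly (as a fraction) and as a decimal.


Let X = Σ_S X_S over the C(47, 4) = 178365 subsets S of size 4, where X_S = 1 if the K_4 on S is monochromatic.
For a fixed S, the K_4 on S has C(4, 2) = 6 edges. P[all 6 edges red] = (1/2)^6, and likewise for blue, so P[monochromatic] = 2·(1/2)^6 = 2^{1 − 6} = 1/32.
Summing: E[X] = C(47, 4) · 2^{1 − 6} = 178365 · 1/32 = 178365/32.
Numerically: E[X] ≈ 5573.906250.

E[X] = C(47,4)·2^(1−C(4,2)) = 178365/32 ≈ 5573.906250.


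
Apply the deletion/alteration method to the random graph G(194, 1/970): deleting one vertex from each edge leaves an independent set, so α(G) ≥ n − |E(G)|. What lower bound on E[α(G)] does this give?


E[|E(G)|] = C(194, 2)·p = 18721 · (1/970) = 193/10.
E[α(G)] ≥ n − E[|E(G)|] = 194 − 193/10 = 1747/10.
Numerically: ≈ 174.7000.
(This is only a lower bound; the true E[α(G)] may be larger.)

E[α(G)] ≥ 1747/10 ≈ 174.7000.


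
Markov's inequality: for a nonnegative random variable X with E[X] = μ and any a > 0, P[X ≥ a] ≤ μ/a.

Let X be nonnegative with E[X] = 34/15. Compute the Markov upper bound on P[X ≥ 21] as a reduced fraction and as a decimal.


μ = E[X] = 34/15, a = 21.
Markov: P[X ≥ 21] ≤ μ/a = (34/15)/21 = 34/315.
Numerically: ≈ 0.108.
(Since a = 21 > μ = 2.267, the bound 34/315 is < 1 and informative.)

P[X ≥ 21] ≤ 34/315 ≈ 0.108.


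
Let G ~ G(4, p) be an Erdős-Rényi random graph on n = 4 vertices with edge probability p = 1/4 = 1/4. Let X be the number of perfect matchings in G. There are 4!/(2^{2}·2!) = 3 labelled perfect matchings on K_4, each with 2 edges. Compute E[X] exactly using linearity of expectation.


K_4 has 4!/(2^{2}·2!) = 3 labelled perfect matchings.
For each such perfect matching H, let X_H = 1 if all 2 edges of H are present in G. Then P[X_H = 1] = p^{2} = (1/4)^{2} = 1/16.
By linearity: E[X] = Σ_H E[X_H] = 3 · p^{2} = 3 · 1/16 = 3/16.
Numerically: E[X] ≈ 0.1875.

E[X] = 3 · (1/4)^{2} = 3/16 ≈ 0.1875.


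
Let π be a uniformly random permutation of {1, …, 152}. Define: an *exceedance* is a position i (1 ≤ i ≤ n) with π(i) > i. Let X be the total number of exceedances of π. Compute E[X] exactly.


Write X = Σ_{i=1}^{152} X_i, where X_i = 1_{π(i) > i}.
For each fixed i, π(i) is uniform over {1, …, 152} (marginal of a uniform permutation), so P[π(i) > i] = (n − i)/n. Summing: Σ_{i=1}^{152} (n − i)/n = (0 + 1 + … + 151)/152 = 152(152 − 1)/(2·152) = (152 − 1)/2.
Hence E[X] = Σ_{i=1}^{152} (152 − i)/152 = 151/2 ≈ 75.500000.

E[X] = 151/2 = 75.500000.


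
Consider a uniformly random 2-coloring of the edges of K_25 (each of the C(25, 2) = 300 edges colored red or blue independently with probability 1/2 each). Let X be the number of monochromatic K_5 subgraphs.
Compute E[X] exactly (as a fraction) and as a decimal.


Let X = Σ_S X_S over the C(25, 5) = 53130 subsets S of size 5, where X_S = 1 if the K_5 on S is monochromatic.
For a fixed S, the K_5 on S has C(5, 2) = 10 edges. P[all 10 edges red] = (1/2)^10, and likewise for blue, so P[monochromatic] = 2·(1/2)^10 = 2^{1 − 10} = 1/512.
Summing: E[X] = C(25, 5) · 2^{1 − 10} = 53130 · 1/512 = 26565/256.
Numerically: E[X] ≈ 103.76953.

E[X] = C(25,5)·2^(1−C(5,2)) = 26565/256 ≈ 103.76953.


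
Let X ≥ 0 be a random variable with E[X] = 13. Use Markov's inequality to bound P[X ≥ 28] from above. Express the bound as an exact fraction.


μ = E[X] = 13, a = 28.
Markov: P[X ≥ 28] ≤ μ/a = (13)/28 = 13/28.
Numerically: ≈ 0.464286.
(Since a = 28 > μ = 13.000000, the bound 13/28 is < 1 and informative.)

P[X ≥ 28] ≤ 13/28 ≈ 0.464286.


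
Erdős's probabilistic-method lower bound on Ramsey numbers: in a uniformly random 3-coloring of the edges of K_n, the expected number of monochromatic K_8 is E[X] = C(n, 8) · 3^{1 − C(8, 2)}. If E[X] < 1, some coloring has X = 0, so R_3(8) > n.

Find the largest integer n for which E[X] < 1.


We need C(n, 8) · 3^{1 − 28} < 1, i.e. C(n, 8) < 3^{28 − 1} = 7625597484987.
Check values of n near the boundary:
  n = 150: C(150, 8) = 5257211409450; 5257211409450 < 7625597484987? YES
  n = 151: C(151, 8) = 5551321138650; 5551321138650 < 7625597484987? YES
  n = 152: C(152, 8) = 5859727868575; 5859727868575 < 7625597484987? YES
  n = 153: C(153, 8) = 6183023199255; 6183023199255 < 7625597484987? YES
  n = 154: C(154, 8) = 6521818990995; 6521818990995 < 7625597484987? YES
  n = 155: C(155, 8) = 6876747915675; 6876747915675 < 7625597484987? YES
  n = 156: C(156, 8) = 7248464019225; 7248464019225 < 7625597484987? YES
  n = 157: C(157, 8) = 7637643295425; 7637643295425 < 7625597484987? NO
The largest n with C(n, 8) < 7625597484987 is n = 156 (where E[X] = 805384891025/847288609443 ≈ 0.9505). Hence R_3(8) > 156, i.e. R_3(8) ≥ 157.

Largest n = 156; hence R_3(8) > 156.
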